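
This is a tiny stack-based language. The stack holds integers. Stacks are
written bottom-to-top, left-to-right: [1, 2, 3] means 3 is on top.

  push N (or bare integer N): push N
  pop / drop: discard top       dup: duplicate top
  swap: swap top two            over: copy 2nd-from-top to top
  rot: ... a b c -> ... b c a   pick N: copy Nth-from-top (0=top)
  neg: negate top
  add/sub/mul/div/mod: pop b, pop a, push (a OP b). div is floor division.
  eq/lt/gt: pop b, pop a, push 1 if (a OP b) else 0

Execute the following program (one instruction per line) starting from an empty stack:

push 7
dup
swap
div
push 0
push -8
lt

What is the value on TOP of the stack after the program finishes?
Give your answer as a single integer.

Answer: 0

Derivation:
After 'push 7': [7]
After 'dup': [7, 7]
After 'swap': [7, 7]
After 'div': [1]
After 'push 0': [1, 0]
After 'push -8': [1, 0, -8]
After 'lt': [1, 0]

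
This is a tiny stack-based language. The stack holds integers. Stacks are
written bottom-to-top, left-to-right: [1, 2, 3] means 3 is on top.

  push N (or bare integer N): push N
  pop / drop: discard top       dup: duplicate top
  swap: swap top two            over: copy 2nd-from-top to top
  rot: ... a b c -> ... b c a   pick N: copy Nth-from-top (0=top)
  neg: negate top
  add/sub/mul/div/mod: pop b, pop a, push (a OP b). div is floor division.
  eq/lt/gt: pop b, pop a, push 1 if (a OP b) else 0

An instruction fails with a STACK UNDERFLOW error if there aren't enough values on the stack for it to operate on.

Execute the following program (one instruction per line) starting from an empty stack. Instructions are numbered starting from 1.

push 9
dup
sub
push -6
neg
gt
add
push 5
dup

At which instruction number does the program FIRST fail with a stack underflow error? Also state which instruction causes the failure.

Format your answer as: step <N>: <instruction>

Answer: step 7: add

Derivation:
Step 1 ('push 9'): stack = [9], depth = 1
Step 2 ('dup'): stack = [9, 9], depth = 2
Step 3 ('sub'): stack = [0], depth = 1
Step 4 ('push -6'): stack = [0, -6], depth = 2
Step 5 ('neg'): stack = [0, 6], depth = 2
Step 6 ('gt'): stack = [0], depth = 1
Step 7 ('add'): needs 2 value(s) but depth is 1 — STACK UNDERFLOW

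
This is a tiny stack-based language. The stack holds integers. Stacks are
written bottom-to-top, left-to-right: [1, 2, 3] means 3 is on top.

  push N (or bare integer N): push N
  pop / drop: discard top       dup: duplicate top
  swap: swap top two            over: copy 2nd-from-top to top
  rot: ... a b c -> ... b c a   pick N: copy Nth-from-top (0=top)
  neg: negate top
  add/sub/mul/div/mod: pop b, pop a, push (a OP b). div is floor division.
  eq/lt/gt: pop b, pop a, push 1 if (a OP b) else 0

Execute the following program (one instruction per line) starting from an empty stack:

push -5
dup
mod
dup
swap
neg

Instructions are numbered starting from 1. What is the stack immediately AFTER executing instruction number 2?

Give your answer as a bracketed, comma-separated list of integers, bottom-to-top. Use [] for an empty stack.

Step 1 ('push -5'): [-5]
Step 2 ('dup'): [-5, -5]

Answer: [-5, -5]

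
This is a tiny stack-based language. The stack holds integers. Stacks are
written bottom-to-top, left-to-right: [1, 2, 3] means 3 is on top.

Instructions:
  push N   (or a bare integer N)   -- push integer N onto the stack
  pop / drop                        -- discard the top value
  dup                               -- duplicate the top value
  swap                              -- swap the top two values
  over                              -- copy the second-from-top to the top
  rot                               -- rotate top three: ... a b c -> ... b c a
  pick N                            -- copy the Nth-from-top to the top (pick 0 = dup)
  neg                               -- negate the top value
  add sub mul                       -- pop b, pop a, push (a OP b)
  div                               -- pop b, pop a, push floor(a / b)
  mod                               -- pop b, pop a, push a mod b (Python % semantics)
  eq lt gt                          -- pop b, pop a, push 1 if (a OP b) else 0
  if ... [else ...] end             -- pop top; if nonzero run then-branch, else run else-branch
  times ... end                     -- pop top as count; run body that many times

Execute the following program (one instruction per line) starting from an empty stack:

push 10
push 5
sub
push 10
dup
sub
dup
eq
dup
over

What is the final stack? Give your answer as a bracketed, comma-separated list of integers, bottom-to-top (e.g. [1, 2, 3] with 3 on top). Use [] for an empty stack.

Answer: [5, 1, 1, 1]

Derivation:
After 'push 10': [10]
After 'push 5': [10, 5]
After 'sub': [5]
After 'push 10': [5, 10]
After 'dup': [5, 10, 10]
After 'sub': [5, 0]
After 'dup': [5, 0, 0]
After 'eq': [5, 1]
After 'dup': [5, 1, 1]
After 'over': [5, 1, 1, 1]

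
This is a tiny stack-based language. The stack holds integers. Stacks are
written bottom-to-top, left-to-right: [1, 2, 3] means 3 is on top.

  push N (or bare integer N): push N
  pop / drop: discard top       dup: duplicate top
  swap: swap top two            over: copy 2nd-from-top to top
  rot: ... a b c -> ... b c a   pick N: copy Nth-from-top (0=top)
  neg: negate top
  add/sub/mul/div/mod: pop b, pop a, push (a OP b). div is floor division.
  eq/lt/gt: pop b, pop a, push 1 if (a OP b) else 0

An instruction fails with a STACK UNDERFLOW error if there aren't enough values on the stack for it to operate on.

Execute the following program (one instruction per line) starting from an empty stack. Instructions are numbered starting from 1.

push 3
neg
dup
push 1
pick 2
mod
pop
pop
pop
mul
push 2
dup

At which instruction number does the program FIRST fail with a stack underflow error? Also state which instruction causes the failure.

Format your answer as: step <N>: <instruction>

Step 1 ('push 3'): stack = [3], depth = 1
Step 2 ('neg'): stack = [-3], depth = 1
Step 3 ('dup'): stack = [-3, -3], depth = 2
Step 4 ('push 1'): stack = [-3, -3, 1], depth = 3
Step 5 ('pick 2'): stack = [-3, -3, 1, -3], depth = 4
Step 6 ('mod'): stack = [-3, -3, -2], depth = 3
Step 7 ('pop'): stack = [-3, -3], depth = 2
Step 8 ('pop'): stack = [-3], depth = 1
Step 9 ('pop'): stack = [], depth = 0
Step 10 ('mul'): needs 2 value(s) but depth is 0 — STACK UNDERFLOW

Answer: step 10: mul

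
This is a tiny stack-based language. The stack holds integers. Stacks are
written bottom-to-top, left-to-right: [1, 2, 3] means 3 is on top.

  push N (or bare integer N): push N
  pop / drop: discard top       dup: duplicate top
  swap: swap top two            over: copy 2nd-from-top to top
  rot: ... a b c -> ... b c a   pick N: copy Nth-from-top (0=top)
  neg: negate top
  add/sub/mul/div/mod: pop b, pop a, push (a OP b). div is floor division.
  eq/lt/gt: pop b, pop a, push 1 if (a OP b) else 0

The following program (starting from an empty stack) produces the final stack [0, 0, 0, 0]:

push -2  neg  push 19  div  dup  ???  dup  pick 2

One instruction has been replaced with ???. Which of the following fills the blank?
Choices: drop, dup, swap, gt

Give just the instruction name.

Answer: swap

Derivation:
Stack before ???: [0, 0]
Stack after ???:  [0, 0]
Checking each choice:
  drop: stack underflow (need 3, have 2)
  dup: produces [0, 0, 0, 0, 0]
  swap: MATCH
  gt: stack underflow (need 3, have 2)


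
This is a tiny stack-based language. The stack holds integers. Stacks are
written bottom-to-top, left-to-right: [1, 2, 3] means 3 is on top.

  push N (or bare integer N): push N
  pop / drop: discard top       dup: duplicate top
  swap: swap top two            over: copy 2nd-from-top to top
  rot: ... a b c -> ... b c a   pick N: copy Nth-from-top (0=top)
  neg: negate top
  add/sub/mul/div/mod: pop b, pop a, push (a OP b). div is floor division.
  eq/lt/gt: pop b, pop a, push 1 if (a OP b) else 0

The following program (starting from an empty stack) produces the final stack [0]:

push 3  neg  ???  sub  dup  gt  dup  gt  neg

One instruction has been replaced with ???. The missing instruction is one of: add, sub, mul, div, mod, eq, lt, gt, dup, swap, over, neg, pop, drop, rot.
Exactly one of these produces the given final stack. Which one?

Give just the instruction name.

Stack before ???: [-3]
Stack after ???:  [-3, -3]
The instruction that transforms [-3] -> [-3, -3] is: dup

Answer: dup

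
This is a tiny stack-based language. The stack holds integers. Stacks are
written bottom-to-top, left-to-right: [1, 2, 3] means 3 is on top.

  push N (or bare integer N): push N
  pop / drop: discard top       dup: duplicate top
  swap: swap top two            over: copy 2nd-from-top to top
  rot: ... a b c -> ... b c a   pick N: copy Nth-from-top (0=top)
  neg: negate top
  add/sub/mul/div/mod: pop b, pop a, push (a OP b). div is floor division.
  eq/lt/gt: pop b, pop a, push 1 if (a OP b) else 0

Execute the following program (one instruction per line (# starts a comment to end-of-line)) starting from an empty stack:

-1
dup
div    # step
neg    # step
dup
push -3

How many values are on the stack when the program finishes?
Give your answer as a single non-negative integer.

Answer: 3

Derivation:
After 'push -1': stack = [-1] (depth 1)
After 'dup': stack = [-1, -1] (depth 2)
After 'div': stack = [1] (depth 1)
After 'neg': stack = [-1] (depth 1)
After 'dup': stack = [-1, -1] (depth 2)
After 'push -3': stack = [-1, -1, -3] (depth 3)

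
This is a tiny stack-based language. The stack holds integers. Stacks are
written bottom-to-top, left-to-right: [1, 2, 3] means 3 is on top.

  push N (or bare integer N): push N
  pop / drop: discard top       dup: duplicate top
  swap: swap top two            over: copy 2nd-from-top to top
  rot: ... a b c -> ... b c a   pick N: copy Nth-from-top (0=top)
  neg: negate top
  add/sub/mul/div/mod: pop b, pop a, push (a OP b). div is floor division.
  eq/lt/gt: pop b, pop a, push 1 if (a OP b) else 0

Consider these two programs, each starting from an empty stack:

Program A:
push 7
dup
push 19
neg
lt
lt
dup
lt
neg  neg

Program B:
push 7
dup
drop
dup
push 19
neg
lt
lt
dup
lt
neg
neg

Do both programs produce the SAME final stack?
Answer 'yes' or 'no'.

Answer: yes

Derivation:
Program A trace:
  After 'push 7': [7]
  After 'dup': [7, 7]
  After 'push 19': [7, 7, 19]
  After 'neg': [7, 7, -19]
  After 'lt': [7, 0]
  After 'lt': [0]
  After 'dup': [0, 0]
  After 'lt': [0]
  After 'neg': [0]
  After 'neg': [0]
Program A final stack: [0]

Program B trace:
  After 'push 7': [7]
  After 'dup': [7, 7]
  After 'drop': [7]
  After 'dup': [7, 7]
  After 'push 19': [7, 7, 19]
  After 'neg': [7, 7, -19]
  After 'lt': [7, 0]
  After 'lt': [0]
  After 'dup': [0, 0]
  After 'lt': [0]
  After 'neg': [0]
  After 'neg': [0]
Program B final stack: [0]
Same: yes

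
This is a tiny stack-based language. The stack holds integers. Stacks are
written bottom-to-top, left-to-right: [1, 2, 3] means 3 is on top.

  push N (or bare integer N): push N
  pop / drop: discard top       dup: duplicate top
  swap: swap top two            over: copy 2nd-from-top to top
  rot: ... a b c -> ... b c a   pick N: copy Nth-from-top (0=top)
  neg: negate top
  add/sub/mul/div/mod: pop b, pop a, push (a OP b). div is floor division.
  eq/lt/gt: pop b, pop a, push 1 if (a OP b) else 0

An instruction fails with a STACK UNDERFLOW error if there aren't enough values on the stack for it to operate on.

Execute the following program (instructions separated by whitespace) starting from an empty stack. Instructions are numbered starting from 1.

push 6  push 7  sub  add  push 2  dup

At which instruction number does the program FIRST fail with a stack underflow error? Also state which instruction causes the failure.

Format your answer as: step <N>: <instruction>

Answer: step 4: add

Derivation:
Step 1 ('push 6'): stack = [6], depth = 1
Step 2 ('push 7'): stack = [6, 7], depth = 2
Step 3 ('sub'): stack = [-1], depth = 1
Step 4 ('add'): needs 2 value(s) but depth is 1 — STACK UNDERFLOW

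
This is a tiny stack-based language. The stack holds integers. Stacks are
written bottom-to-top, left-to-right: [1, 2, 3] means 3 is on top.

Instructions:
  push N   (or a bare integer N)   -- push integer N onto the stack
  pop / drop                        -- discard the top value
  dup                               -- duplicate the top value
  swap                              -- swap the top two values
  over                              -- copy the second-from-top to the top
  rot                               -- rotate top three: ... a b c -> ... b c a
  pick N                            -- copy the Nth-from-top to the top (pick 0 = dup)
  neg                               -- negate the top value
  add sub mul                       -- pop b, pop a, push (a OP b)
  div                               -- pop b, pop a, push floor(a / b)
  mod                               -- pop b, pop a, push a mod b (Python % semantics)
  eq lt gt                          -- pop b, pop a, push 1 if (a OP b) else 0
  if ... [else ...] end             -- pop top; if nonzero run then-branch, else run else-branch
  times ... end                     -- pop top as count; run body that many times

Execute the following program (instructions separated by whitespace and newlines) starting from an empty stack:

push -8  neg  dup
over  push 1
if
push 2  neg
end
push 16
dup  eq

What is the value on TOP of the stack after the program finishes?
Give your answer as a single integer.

After 'push -8': [-8]
After 'neg': [8]
After 'dup': [8, 8]
After 'over': [8, 8, 8]
After 'push 1': [8, 8, 8, 1]
After 'if': [8, 8, 8]
After 'push 2': [8, 8, 8, 2]
After 'neg': [8, 8, 8, -2]
After 'push 16': [8, 8, 8, -2, 16]
After 'dup': [8, 8, 8, -2, 16, 16]
After 'eq': [8, 8, 8, -2, 1]

Answer: 1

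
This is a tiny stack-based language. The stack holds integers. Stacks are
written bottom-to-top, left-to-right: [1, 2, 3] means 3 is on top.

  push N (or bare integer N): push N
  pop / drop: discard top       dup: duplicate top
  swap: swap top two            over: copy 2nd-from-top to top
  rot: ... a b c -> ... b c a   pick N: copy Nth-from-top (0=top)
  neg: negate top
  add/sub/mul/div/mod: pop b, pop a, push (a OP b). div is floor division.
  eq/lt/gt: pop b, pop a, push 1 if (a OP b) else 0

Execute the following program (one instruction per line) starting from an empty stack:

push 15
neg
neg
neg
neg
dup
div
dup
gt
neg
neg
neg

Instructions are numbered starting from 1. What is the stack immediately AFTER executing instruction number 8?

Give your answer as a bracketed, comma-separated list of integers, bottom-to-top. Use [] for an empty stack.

Answer: [1, 1]

Derivation:
Step 1 ('push 15'): [15]
Step 2 ('neg'): [-15]
Step 3 ('neg'): [15]
Step 4 ('neg'): [-15]
Step 5 ('neg'): [15]
Step 6 ('dup'): [15, 15]
Step 7 ('div'): [1]
Step 8 ('dup'): [1, 1]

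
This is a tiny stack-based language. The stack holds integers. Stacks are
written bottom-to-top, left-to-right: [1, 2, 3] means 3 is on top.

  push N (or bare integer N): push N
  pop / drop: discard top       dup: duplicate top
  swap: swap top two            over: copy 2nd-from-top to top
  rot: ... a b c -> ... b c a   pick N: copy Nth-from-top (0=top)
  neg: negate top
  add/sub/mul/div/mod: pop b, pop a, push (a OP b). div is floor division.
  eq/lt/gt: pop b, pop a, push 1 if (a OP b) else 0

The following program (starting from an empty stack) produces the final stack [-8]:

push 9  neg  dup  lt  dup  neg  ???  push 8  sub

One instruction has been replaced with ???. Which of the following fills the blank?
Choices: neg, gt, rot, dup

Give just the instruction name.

Answer: gt

Derivation:
Stack before ???: [0, 0]
Stack after ???:  [0]
Checking each choice:
  neg: produces [0, -8]
  gt: MATCH
  rot: stack underflow (need 3, have 2)
  dup: produces [0, 0, -8]


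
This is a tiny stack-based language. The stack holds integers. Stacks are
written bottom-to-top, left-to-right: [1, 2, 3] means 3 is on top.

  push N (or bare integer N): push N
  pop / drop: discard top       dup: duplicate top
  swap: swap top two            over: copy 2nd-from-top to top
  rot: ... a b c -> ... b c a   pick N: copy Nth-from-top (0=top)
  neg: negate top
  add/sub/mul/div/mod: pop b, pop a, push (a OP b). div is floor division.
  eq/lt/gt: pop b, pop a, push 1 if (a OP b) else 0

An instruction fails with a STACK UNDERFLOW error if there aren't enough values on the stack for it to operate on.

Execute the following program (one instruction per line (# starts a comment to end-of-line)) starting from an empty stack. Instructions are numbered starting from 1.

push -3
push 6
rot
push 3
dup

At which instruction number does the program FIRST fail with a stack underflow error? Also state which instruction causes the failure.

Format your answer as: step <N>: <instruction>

Answer: step 3: rot

Derivation:
Step 1 ('push -3'): stack = [-3], depth = 1
Step 2 ('push 6'): stack = [-3, 6], depth = 2
Step 3 ('rot'): needs 3 value(s) but depth is 2 — STACK UNDERFLOW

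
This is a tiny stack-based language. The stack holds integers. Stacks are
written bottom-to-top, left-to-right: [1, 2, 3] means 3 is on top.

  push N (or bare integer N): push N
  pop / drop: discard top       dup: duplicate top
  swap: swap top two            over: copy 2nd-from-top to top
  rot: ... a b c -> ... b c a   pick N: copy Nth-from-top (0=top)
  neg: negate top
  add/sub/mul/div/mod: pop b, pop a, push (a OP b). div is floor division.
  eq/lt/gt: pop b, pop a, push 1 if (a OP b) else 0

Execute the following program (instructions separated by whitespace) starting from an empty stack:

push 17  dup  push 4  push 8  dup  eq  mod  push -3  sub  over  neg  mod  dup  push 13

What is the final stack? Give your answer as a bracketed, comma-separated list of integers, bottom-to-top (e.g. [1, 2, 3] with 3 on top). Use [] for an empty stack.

After 'push 17': [17]
After 'dup': [17, 17]
After 'push 4': [17, 17, 4]
After 'push 8': [17, 17, 4, 8]
After 'dup': [17, 17, 4, 8, 8]
After 'eq': [17, 17, 4, 1]
After 'mod': [17, 17, 0]
After 'push -3': [17, 17, 0, -3]
After 'sub': [17, 17, 3]
After 'over': [17, 17, 3, 17]
After 'neg': [17, 17, 3, -17]
After 'mod': [17, 17, -14]
After 'dup': [17, 17, -14, -14]
After 'push 13': [17, 17, -14, -14, 13]

Answer: [17, 17, -14, -14, 13]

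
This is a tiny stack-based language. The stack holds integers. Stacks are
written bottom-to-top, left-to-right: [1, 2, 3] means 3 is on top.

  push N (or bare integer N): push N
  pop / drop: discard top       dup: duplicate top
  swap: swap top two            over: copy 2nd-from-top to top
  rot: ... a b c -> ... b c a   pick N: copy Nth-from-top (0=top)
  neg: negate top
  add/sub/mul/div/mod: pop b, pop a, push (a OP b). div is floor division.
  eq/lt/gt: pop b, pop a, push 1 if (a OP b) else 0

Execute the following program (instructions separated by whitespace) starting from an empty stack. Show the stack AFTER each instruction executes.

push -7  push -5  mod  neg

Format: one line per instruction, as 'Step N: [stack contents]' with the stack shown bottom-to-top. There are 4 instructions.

Step 1: [-7]
Step 2: [-7, -5]
Step 3: [-2]
Step 4: [2]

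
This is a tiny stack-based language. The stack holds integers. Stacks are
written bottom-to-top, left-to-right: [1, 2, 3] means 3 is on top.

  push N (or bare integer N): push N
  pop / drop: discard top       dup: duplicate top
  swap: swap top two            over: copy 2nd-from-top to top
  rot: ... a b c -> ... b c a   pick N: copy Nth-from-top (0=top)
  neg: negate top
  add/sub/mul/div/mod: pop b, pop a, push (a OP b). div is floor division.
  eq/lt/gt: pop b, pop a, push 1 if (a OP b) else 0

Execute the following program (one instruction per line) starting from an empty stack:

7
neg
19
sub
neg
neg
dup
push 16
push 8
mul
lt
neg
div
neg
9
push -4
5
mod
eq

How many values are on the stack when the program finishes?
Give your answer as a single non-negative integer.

After 'push 7': stack = [7] (depth 1)
After 'neg': stack = [-7] (depth 1)
After 'push 19': stack = [-7, 19] (depth 2)
After 'sub': stack = [-26] (depth 1)
After 'neg': stack = [26] (depth 1)
After 'neg': stack = [-26] (depth 1)
After 'dup': stack = [-26, -26] (depth 2)
After 'push 16': stack = [-26, -26, 16] (depth 3)
After 'push 8': stack = [-26, -26, 16, 8] (depth 4)
After 'mul': stack = [-26, -26, 128] (depth 3)
After 'lt': stack = [-26, 1] (depth 2)
After 'neg': stack = [-26, -1] (depth 2)
After 'div': stack = [26] (depth 1)
After 'neg': stack = [-26] (depth 1)
After 'push 9': stack = [-26, 9] (depth 2)
After 'push -4': stack = [-26, 9, -4] (depth 3)
After 'push 5': stack = [-26, 9, -4, 5] (depth 4)
After 'mod': stack = [-26, 9, 1] (depth 3)
After 'eq': stack = [-26, 0] (depth 2)

Answer: 2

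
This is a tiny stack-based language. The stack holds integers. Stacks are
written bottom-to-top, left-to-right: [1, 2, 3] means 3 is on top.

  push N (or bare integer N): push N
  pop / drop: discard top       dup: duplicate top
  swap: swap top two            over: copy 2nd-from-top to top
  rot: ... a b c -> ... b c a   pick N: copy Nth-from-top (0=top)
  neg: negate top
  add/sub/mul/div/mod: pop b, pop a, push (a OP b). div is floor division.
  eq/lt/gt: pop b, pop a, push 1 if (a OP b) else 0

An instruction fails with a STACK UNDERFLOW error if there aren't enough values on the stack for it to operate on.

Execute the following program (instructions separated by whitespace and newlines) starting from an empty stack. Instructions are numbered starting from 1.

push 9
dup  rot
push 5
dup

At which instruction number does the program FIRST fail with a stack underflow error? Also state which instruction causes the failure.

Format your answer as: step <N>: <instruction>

Step 1 ('push 9'): stack = [9], depth = 1
Step 2 ('dup'): stack = [9, 9], depth = 2
Step 3 ('rot'): needs 3 value(s) but depth is 2 — STACK UNDERFLOW

Answer: step 3: rot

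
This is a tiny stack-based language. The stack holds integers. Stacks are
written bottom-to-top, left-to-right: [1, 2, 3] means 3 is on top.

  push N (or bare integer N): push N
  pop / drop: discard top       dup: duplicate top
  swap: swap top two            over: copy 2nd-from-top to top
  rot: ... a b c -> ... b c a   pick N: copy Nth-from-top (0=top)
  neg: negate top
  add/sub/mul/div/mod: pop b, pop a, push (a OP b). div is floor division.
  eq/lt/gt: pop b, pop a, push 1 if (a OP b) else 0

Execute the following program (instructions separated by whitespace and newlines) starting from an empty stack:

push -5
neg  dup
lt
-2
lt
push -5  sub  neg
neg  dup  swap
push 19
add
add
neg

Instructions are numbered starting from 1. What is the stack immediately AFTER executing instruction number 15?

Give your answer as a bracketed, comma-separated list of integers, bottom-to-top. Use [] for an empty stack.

Answer: [29]

Derivation:
Step 1 ('push -5'): [-5]
Step 2 ('neg'): [5]
Step 3 ('dup'): [5, 5]
Step 4 ('lt'): [0]
Step 5 ('-2'): [0, -2]
Step 6 ('lt'): [0]
Step 7 ('push -5'): [0, -5]
Step 8 ('sub'): [5]
Step 9 ('neg'): [-5]
Step 10 ('neg'): [5]
Step 11 ('dup'): [5, 5]
Step 12 ('swap'): [5, 5]
Step 13 ('push 19'): [5, 5, 19]
Step 14 ('add'): [5, 24]
Step 15 ('add'): [29]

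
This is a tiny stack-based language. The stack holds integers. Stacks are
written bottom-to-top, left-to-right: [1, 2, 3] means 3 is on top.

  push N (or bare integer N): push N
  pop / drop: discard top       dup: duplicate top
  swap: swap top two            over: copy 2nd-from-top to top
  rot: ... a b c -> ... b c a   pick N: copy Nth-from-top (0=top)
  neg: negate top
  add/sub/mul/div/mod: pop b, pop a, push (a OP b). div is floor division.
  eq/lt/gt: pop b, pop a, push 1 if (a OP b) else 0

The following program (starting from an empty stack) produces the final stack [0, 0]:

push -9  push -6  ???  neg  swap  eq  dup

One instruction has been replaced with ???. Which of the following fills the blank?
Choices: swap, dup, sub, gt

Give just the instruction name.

Stack before ???: [-9, -6]
Stack after ???:  [-6, -9]
Checking each choice:
  swap: MATCH
  dup: produces [-9, 0, 0]
  sub: stack underflow (need 2, have 1)
  gt: stack underflow (need 2, have 1)


Answer: swap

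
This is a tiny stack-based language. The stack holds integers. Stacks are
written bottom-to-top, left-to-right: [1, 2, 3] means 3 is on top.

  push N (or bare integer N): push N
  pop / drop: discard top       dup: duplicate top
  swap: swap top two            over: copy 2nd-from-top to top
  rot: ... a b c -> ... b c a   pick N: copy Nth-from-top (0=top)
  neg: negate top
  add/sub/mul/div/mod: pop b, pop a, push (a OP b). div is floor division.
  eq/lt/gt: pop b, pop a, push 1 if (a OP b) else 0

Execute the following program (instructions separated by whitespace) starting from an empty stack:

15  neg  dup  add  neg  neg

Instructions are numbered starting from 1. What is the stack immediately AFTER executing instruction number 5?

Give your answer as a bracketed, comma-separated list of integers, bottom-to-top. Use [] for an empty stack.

Step 1 ('15'): [15]
Step 2 ('neg'): [-15]
Step 3 ('dup'): [-15, -15]
Step 4 ('add'): [-30]
Step 5 ('neg'): [30]

Answer: [30]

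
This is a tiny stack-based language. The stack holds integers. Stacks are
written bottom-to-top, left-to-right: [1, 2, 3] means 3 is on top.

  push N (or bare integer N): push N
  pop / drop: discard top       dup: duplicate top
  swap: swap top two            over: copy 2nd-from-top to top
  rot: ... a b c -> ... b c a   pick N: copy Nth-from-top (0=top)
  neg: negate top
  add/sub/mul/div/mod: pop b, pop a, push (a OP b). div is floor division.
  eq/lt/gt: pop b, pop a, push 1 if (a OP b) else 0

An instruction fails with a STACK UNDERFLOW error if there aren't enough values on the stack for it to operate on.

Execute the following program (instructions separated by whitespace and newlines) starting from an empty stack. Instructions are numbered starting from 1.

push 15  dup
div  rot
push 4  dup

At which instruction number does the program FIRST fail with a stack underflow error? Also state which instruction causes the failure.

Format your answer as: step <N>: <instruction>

Step 1 ('push 15'): stack = [15], depth = 1
Step 2 ('dup'): stack = [15, 15], depth = 2
Step 3 ('div'): stack = [1], depth = 1
Step 4 ('rot'): needs 3 value(s) but depth is 1 — STACK UNDERFLOW

Answer: step 4: rot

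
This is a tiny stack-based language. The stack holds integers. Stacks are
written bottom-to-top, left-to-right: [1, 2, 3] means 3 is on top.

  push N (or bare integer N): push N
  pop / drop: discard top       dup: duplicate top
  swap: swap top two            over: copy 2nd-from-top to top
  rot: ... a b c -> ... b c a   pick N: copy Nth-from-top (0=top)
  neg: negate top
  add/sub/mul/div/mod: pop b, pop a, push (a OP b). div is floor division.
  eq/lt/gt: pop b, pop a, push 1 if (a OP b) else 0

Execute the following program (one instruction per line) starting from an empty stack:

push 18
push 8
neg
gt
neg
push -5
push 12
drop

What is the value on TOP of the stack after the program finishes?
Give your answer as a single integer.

Answer: -5

Derivation:
After 'push 18': [18]
After 'push 8': [18, 8]
After 'neg': [18, -8]
After 'gt': [1]
After 'neg': [-1]
After 'push -5': [-1, -5]
After 'push 12': [-1, -5, 12]
After 'drop': [-1, -5]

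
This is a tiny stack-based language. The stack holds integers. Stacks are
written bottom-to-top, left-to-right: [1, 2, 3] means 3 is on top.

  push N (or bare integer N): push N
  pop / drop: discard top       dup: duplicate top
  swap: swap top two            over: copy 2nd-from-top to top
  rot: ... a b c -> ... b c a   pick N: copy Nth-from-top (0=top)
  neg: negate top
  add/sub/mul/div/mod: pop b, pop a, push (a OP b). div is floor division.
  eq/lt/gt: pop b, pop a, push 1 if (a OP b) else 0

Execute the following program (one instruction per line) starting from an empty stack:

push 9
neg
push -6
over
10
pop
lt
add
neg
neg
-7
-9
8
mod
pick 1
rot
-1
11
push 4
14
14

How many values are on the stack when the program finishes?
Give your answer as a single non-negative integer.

After 'push 9': stack = [9] (depth 1)
After 'neg': stack = [-9] (depth 1)
After 'push -6': stack = [-9, -6] (depth 2)
After 'over': stack = [-9, -6, -9] (depth 3)
After 'push 10': stack = [-9, -6, -9, 10] (depth 4)
After 'pop': stack = [-9, -6, -9] (depth 3)
After 'lt': stack = [-9, 0] (depth 2)
After 'add': stack = [-9] (depth 1)
After 'neg': stack = [9] (depth 1)
After 'neg': stack = [-9] (depth 1)
  ...
After 'push -9': stack = [-9, -7, -9] (depth 3)
After 'push 8': stack = [-9, -7, -9, 8] (depth 4)
After 'mod': stack = [-9, -7, 7] (depth 3)
After 'pick 1': stack = [-9, -7, 7, -7] (depth 4)
After 'rot': stack = [-9, 7, -7, -7] (depth 4)
After 'push -1': stack = [-9, 7, -7, -7, -1] (depth 5)
After 'push 11': stack = [-9, 7, -7, -7, -1, 11] (depth 6)
After 'push 4': stack = [-9, 7, -7, -7, -1, 11, 4] (depth 7)
After 'push 14': stack = [-9, 7, -7, -7, -1, 11, 4, 14] (depth 8)
After 'push 14': stack = [-9, 7, -7, -7, -1, 11, 4, 14, 14] (depth 9)

Answer: 9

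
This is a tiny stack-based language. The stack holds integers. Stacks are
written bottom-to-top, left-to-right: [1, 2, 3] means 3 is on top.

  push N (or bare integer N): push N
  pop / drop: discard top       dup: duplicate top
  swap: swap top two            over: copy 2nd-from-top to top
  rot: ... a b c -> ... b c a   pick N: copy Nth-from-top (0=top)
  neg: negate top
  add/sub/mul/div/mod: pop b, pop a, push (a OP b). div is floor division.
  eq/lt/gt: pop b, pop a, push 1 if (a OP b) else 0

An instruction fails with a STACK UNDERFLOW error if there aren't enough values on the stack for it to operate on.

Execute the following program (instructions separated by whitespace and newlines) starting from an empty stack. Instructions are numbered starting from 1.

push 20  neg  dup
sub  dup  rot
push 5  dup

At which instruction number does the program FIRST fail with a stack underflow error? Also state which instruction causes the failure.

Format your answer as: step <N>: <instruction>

Step 1 ('push 20'): stack = [20], depth = 1
Step 2 ('neg'): stack = [-20], depth = 1
Step 3 ('dup'): stack = [-20, -20], depth = 2
Step 4 ('sub'): stack = [0], depth = 1
Step 5 ('dup'): stack = [0, 0], depth = 2
Step 6 ('rot'): needs 3 value(s) but depth is 2 — STACK UNDERFLOW

Answer: step 6: rot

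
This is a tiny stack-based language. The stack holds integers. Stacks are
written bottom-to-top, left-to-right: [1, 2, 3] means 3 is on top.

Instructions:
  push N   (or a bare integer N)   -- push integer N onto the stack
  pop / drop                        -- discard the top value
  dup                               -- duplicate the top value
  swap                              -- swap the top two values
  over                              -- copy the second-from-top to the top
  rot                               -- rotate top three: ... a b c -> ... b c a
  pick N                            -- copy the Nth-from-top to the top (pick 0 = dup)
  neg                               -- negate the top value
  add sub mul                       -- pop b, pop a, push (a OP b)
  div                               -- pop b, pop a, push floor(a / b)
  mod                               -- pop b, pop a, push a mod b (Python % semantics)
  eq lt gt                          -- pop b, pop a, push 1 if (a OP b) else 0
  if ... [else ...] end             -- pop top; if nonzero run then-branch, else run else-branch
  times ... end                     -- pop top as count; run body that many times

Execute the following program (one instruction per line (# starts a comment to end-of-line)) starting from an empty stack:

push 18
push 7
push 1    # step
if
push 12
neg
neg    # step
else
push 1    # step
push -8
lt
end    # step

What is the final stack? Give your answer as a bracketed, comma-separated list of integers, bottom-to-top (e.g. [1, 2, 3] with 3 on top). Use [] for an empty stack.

Answer: [18, 7, 12]

Derivation:
After 'push 18': [18]
After 'push 7': [18, 7]
After 'push 1': [18, 7, 1]
After 'if': [18, 7]
After 'push 12': [18, 7, 12]
After 'neg': [18, 7, -12]
After 'neg': [18, 7, 12]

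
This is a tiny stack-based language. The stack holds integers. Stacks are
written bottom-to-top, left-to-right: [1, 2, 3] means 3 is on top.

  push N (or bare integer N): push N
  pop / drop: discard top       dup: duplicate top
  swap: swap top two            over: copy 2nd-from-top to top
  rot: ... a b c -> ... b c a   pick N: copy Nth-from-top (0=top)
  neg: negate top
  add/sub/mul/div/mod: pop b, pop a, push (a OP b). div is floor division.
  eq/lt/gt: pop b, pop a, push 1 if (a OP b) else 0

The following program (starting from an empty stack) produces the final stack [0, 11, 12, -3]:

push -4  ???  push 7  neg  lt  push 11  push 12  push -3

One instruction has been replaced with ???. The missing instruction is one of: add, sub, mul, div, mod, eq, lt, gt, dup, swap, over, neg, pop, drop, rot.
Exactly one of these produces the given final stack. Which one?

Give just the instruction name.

Stack before ???: [-4]
Stack after ???:  [4]
The instruction that transforms [-4] -> [4] is: neg

Answer: neg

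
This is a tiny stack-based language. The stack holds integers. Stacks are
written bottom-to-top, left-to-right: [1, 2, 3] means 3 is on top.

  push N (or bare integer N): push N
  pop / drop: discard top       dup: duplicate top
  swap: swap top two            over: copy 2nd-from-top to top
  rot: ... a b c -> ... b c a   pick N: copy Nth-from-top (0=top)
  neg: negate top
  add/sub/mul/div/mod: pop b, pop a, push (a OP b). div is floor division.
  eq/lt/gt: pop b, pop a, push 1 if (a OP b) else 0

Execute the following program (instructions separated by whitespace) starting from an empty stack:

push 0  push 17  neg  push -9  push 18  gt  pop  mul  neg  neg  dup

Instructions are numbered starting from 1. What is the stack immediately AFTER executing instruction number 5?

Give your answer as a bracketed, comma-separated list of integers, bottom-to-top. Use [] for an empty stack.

Step 1 ('push 0'): [0]
Step 2 ('push 17'): [0, 17]
Step 3 ('neg'): [0, -17]
Step 4 ('push -9'): [0, -17, -9]
Step 5 ('push 18'): [0, -17, -9, 18]

Answer: [0, -17, -9, 18]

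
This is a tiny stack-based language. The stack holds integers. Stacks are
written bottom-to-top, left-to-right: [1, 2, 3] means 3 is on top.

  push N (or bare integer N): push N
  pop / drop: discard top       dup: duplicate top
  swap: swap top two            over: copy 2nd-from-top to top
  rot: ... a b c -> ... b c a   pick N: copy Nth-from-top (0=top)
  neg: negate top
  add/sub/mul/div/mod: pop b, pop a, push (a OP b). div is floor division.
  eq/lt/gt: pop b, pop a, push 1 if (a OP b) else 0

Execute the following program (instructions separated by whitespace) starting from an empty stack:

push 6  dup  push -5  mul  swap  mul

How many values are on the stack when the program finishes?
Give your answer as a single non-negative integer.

Answer: 1

Derivation:
After 'push 6': stack = [6] (depth 1)
After 'dup': stack = [6, 6] (depth 2)
After 'push -5': stack = [6, 6, -5] (depth 3)
After 'mul': stack = [6, -30] (depth 2)
After 'swap': stack = [-30, 6] (depth 2)
After 'mul': stack = [-180] (depth 1)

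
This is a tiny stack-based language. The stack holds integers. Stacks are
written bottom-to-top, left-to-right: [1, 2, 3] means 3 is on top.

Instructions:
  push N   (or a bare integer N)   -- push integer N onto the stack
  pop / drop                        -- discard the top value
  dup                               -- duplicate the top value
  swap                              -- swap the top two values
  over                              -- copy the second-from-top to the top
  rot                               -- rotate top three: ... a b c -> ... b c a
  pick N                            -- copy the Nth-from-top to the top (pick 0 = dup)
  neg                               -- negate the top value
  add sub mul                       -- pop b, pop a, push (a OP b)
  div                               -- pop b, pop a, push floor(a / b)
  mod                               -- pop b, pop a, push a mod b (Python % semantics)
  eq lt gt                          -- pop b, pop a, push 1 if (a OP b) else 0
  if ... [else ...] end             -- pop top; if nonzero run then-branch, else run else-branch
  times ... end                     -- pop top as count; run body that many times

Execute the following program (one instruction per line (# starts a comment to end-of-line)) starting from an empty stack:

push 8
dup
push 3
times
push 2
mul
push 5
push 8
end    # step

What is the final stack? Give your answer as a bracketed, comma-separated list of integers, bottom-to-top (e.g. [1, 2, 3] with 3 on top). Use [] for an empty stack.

After 'push 8': [8]
After 'dup': [8, 8]
After 'push 3': [8, 8, 3]
After 'times': [8, 8]
After 'push 2': [8, 8, 2]
After 'mul': [8, 16]
After 'push 5': [8, 16, 5]
After 'push 8': [8, 16, 5, 8]
After 'push 2': [8, 16, 5, 8, 2]
After 'mul': [8, 16, 5, 16]
After 'push 5': [8, 16, 5, 16, 5]
After 'push 8': [8, 16, 5, 16, 5, 8]
After 'push 2': [8, 16, 5, 16, 5, 8, 2]
After 'mul': [8, 16, 5, 16, 5, 16]
After 'push 5': [8, 16, 5, 16, 5, 16, 5]
After 'push 8': [8, 16, 5, 16, 5, 16, 5, 8]

Answer: [8, 16, 5, 16, 5, 16, 5, 8]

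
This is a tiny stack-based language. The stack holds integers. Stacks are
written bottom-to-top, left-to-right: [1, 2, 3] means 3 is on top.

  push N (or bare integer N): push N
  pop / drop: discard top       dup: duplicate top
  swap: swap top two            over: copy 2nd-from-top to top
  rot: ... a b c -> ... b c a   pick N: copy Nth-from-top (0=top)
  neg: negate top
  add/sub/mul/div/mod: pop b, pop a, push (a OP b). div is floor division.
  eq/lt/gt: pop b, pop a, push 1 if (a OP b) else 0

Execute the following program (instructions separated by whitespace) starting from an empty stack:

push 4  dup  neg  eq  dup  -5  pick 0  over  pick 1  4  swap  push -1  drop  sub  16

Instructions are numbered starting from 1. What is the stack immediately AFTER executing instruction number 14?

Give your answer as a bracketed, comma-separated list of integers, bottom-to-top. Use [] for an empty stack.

Step 1 ('push 4'): [4]
Step 2 ('dup'): [4, 4]
Step 3 ('neg'): [4, -4]
Step 4 ('eq'): [0]
Step 5 ('dup'): [0, 0]
Step 6 ('-5'): [0, 0, -5]
Step 7 ('pick 0'): [0, 0, -5, -5]
Step 8 ('over'): [0, 0, -5, -5, -5]
Step 9 ('pick 1'): [0, 0, -5, -5, -5, -5]
Step 10 ('4'): [0, 0, -5, -5, -5, -5, 4]
Step 11 ('swap'): [0, 0, -5, -5, -5, 4, -5]
Step 12 ('push -1'): [0, 0, -5, -5, -5, 4, -5, -1]
Step 13 ('drop'): [0, 0, -5, -5, -5, 4, -5]
Step 14 ('sub'): [0, 0, -5, -5, -5, 9]

Answer: [0, 0, -5, -5, -5, 9]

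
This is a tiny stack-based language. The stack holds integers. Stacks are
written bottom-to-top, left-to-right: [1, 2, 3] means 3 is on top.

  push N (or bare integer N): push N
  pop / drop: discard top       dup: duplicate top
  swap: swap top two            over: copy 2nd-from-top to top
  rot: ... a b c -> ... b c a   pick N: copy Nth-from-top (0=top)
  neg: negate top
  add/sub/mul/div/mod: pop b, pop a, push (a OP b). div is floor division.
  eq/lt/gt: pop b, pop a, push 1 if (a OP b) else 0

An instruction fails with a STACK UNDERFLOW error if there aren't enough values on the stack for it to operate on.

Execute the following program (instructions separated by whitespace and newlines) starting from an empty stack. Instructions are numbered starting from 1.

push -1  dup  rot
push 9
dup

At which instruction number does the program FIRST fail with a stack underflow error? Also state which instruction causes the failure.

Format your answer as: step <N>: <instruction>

Step 1 ('push -1'): stack = [-1], depth = 1
Step 2 ('dup'): stack = [-1, -1], depth = 2
Step 3 ('rot'): needs 3 value(s) but depth is 2 — STACK UNDERFLOW

Answer: step 3: rot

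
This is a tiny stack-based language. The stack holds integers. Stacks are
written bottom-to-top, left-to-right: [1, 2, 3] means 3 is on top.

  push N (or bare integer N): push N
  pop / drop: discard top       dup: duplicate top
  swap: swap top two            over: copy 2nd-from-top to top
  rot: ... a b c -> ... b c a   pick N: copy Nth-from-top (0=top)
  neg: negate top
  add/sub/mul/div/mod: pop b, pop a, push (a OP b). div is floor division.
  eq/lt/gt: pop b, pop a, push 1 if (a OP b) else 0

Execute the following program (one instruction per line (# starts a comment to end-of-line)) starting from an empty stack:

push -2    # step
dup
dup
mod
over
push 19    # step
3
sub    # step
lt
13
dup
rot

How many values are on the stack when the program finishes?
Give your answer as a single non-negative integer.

After 'push -2': stack = [-2] (depth 1)
After 'dup': stack = [-2, -2] (depth 2)
After 'dup': stack = [-2, -2, -2] (depth 3)
After 'mod': stack = [-2, 0] (depth 2)
After 'over': stack = [-2, 0, -2] (depth 3)
After 'push 19': stack = [-2, 0, -2, 19] (depth 4)
After 'push 3': stack = [-2, 0, -2, 19, 3] (depth 5)
After 'sub': stack = [-2, 0, -2, 16] (depth 4)
After 'lt': stack = [-2, 0, 1] (depth 3)
After 'push 13': stack = [-2, 0, 1, 13] (depth 4)
After 'dup': stack = [-2, 0, 1, 13, 13] (depth 5)
After 'rot': stack = [-2, 0, 13, 13, 1] (depth 5)

Answer: 5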